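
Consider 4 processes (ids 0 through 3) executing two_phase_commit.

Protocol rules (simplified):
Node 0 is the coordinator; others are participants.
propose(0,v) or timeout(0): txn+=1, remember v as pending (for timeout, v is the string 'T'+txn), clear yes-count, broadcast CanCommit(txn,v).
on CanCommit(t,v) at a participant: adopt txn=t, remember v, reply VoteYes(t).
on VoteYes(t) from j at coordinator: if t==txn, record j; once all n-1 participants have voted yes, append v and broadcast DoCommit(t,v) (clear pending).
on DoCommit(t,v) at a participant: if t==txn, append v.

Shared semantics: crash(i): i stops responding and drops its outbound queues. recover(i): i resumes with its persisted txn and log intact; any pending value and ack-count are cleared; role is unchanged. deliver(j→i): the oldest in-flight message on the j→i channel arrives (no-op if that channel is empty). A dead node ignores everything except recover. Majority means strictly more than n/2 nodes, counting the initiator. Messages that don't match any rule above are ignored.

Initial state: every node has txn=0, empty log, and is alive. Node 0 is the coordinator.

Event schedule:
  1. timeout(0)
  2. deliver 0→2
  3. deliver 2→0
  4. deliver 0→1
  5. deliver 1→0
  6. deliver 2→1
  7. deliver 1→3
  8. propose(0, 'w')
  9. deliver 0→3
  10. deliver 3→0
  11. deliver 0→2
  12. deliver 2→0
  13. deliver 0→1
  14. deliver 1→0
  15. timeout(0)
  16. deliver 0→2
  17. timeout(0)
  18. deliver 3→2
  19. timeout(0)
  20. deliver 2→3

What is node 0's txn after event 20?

5

step 1 timeout(0): 0={coor,t=1,log=-}
step 2 deliver 0→2: 2={part,t=1,log=-}
step 3 deliver 2→0: —
step 4 deliver 0→1: 1={part,t=1,log=-}
step 5 deliver 1→0: —
step 6 deliver 2→1: —
step 7 deliver 1→3: —
step 8 propose(0,'w'): 0={coor,t=2,log=-}
step 9 deliver 0→3: 3={part,t=1,log=-}
step 10 deliver 3→0: —
step 11 deliver 0→2: 2={part,t=2,log=-}
step 12 deliver 2→0: —
step 13 deliver 0→1: 1={part,t=2,log=-}
step 14 deliver 1→0: —
step 15 timeout(0): 0={coor,t=3,log=-}
step 16 deliver 0→2: 2={part,t=3,log=-}
step 17 timeout(0): 0={coor,t=4,log=-}
step 18 deliver 3→2: —
step 19 timeout(0): 0={coor,t=5,log=-}
step 20 deliver 2→3: —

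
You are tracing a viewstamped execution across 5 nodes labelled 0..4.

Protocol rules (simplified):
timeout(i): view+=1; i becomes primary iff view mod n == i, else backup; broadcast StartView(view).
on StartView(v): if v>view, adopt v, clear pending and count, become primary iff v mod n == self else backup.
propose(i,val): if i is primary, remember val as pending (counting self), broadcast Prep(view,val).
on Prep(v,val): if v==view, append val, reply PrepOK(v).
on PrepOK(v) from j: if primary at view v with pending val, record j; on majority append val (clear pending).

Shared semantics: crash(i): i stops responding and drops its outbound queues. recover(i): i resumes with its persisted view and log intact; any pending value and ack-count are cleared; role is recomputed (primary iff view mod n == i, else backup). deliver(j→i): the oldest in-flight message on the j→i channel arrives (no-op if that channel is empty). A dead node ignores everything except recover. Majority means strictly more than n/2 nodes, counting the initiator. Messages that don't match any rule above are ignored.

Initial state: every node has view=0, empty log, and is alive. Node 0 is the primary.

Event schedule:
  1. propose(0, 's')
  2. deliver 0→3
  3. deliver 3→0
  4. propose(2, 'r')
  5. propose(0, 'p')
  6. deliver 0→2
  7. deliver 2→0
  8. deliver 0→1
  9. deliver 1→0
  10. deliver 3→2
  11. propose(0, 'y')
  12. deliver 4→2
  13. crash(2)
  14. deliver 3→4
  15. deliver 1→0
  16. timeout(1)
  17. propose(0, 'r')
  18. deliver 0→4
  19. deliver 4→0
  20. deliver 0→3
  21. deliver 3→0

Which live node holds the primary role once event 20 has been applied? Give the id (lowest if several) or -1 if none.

0

1. propose(0,'s'):  nop
2. deliver 0→3:  <3:back v0 s>
3. deliver 3→0:  nop
4. propose(2,'r'):  nop
5. propose(0,'p'):  nop
6. deliver 0→2:  <2:back v0 s>
7. deliver 2→0:  nop
8. deliver 0→1:  <1:back v0 s>
9. deliver 1→0:  <0:prim v0 p>
10. deliver 3→2:  nop
11. propose(0,'y'):  nop
12. deliver 4→2:  nop
13. crash(2):  <2:✗back v0 s>
14. deliver 3→4:  nop
15. deliver 1→0:  nop
16. timeout(1):  <1:prim v1 s>
17. propose(0,'r'):  nop
18. deliver 0→4:  <4:back v0 s>
19. deliver 4→0:  nop
20. deliver 0→3:  <3:back v0 s,p>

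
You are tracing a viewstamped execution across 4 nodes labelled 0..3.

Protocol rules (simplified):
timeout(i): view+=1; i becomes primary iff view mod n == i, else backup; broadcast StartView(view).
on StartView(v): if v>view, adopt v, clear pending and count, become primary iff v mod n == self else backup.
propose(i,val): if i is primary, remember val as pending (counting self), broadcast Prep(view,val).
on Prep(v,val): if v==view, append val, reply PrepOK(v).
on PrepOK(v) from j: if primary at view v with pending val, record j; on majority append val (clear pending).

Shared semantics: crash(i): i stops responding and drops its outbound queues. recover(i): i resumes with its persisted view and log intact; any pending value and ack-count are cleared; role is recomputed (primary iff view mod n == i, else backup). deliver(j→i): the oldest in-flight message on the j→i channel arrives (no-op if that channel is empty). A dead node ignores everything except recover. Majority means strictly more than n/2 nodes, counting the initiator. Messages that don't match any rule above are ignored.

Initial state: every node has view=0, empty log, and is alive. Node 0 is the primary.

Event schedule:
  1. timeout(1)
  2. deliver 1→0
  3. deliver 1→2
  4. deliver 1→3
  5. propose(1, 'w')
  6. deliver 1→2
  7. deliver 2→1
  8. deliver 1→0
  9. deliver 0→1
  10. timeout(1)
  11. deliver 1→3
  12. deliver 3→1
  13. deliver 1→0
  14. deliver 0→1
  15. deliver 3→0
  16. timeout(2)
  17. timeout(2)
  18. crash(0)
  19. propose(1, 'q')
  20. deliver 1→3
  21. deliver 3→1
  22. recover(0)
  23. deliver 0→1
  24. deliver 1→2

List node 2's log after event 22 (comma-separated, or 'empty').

w

1. timeout(1):  <1:prim v1 ->
2. deliver 1→0:  <0:back v1 ->
3. deliver 1→2:  <2:back v1 ->
4. deliver 1→3:  <3:back v1 ->
5. propose(1,'w'):  nop
6. deliver 1→2:  <2:back v1 w>
7. deliver 2→1:  nop
8. deliver 1→0:  <0:back v1 w>
9. deliver 0→1:  <1:prim v1 w>
10. timeout(1):  <1:back v2 w>
11. deliver 1→3:  <3:back v1 w>
12. deliver 3→1:  nop
13. deliver 1→0:  <0:back v2 w>
14. deliver 0→1:  nop
15. deliver 3→0:  nop
16. timeout(2):  <2:prim v2 w>
17. timeout(2):  <2:back v3 w>
18. crash(0):  <0:✗back v2 w>
19. propose(1,'q'):  nop
20. deliver 1→3:  <3:back v2 w>
21. deliver 3→1:  nop
22. recover(0):  <0:back v2 w>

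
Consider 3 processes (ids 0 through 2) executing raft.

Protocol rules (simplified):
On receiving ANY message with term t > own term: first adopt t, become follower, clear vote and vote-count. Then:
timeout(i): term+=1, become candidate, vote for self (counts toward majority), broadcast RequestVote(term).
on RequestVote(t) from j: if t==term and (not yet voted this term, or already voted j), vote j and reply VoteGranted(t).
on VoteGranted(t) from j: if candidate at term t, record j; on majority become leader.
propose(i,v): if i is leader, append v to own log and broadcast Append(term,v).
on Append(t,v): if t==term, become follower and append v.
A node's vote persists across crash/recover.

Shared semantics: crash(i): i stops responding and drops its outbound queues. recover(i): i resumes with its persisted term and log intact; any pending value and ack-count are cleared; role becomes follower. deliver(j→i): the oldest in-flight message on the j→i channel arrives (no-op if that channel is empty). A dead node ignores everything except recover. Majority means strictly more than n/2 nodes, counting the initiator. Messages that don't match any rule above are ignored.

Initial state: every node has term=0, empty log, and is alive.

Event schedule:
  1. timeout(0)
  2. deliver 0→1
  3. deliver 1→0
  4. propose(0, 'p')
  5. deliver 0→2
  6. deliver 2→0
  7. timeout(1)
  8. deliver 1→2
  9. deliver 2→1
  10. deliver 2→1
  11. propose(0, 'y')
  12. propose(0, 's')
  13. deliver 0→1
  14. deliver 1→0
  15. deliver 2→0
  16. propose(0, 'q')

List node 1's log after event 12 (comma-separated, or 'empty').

1. timeout(0):  <0:cand t1 ->
2. deliver 0→1:  <1:foll t1 ->
3. deliver 1→0:  <0:lead t1 ->
4. propose(0,'p'):  <0:lead t1 p>
5. deliver 0→2:  <2:foll t1 ->
6. deliver 2→0:  nop
7. timeout(1):  <1:cand t2 ->
8. deliver 1→2:  <2:foll t2 ->
9. deliver 2→1:  <1:lead t2 ->
10. deliver 2→1:  nop
11. propose(0,'y'):  <0:lead t1 p,y>
12. propose(0,'s'):  <0:lead t1 p,y,s>

empty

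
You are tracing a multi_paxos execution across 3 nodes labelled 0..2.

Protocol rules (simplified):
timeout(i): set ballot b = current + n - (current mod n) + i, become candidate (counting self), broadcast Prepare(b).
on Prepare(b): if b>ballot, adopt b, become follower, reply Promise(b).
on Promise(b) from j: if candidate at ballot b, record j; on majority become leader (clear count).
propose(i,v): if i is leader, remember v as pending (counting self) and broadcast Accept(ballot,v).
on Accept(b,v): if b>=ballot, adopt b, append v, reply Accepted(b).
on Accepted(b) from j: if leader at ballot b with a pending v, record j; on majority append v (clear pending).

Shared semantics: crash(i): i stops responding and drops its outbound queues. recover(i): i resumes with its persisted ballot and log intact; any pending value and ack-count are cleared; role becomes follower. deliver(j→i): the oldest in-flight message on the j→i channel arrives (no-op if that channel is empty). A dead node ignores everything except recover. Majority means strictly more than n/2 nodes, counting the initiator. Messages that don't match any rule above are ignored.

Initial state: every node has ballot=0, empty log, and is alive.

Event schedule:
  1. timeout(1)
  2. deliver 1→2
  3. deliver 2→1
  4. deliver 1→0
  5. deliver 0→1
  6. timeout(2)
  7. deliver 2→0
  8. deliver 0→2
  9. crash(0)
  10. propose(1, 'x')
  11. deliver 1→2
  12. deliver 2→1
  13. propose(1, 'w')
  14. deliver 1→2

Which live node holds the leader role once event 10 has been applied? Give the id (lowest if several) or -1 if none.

1

1. timeout(1):  <1:cand b4 ->
2. deliver 1→2:  <2:foll b4 ->
3. deliver 2→1:  <1:lead b4 ->
4. deliver 1→0:  <0:foll b4 ->
5. deliver 0→1:  nop
6. timeout(2):  <2:cand b8 ->
7. deliver 2→0:  <0:foll b8 ->
8. deliver 0→2:  <2:lead b8 ->
9. crash(0):  <0:✗foll b8 ->
10. propose(1,'x'):  nop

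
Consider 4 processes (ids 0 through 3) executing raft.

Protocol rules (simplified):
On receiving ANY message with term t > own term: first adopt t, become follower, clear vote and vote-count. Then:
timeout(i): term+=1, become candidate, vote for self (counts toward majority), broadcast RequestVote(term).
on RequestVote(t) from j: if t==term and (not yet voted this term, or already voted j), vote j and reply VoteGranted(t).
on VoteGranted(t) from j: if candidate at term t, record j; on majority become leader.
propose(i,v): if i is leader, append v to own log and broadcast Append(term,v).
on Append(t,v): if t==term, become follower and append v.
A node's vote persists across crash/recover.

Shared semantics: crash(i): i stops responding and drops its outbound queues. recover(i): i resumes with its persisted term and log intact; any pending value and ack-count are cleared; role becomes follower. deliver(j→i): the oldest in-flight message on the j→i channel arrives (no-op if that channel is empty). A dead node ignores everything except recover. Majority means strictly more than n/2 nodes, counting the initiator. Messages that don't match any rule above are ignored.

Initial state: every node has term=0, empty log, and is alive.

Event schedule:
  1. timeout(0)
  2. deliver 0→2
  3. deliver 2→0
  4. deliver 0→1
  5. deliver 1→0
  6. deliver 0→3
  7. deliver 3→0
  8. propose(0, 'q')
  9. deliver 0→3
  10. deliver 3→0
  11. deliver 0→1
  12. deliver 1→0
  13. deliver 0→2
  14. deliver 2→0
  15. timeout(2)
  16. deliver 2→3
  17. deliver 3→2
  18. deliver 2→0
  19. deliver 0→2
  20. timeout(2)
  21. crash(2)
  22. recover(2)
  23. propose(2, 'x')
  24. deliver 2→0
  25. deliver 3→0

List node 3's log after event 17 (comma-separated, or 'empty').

step 1 timeout(0): 0={cand,t=1,log=-}
step 2 deliver 0→2: 2={foll,t=1,log=-}
step 3 deliver 2→0: —
step 4 deliver 0→1: 1={foll,t=1,log=-}
step 5 deliver 1→0: 0={lead,t=1,log=-}
step 6 deliver 0→3: 3={foll,t=1,log=-}
step 7 deliver 3→0: —
step 8 propose(0,'q'): 0={lead,t=1,log=q}
step 9 deliver 0→3: 3={foll,t=1,log=q}
step 10 deliver 3→0: —
step 11 deliver 0→1: 1={foll,t=1,log=q}
step 12 deliver 1→0: —
step 13 deliver 0→2: 2={foll,t=1,log=q}
step 14 deliver 2→0: —
step 15 timeout(2): 2={cand,t=2,log=q}
step 16 deliver 2→3: 3={foll,t=2,log=q}
step 17 deliver 3→2: —

q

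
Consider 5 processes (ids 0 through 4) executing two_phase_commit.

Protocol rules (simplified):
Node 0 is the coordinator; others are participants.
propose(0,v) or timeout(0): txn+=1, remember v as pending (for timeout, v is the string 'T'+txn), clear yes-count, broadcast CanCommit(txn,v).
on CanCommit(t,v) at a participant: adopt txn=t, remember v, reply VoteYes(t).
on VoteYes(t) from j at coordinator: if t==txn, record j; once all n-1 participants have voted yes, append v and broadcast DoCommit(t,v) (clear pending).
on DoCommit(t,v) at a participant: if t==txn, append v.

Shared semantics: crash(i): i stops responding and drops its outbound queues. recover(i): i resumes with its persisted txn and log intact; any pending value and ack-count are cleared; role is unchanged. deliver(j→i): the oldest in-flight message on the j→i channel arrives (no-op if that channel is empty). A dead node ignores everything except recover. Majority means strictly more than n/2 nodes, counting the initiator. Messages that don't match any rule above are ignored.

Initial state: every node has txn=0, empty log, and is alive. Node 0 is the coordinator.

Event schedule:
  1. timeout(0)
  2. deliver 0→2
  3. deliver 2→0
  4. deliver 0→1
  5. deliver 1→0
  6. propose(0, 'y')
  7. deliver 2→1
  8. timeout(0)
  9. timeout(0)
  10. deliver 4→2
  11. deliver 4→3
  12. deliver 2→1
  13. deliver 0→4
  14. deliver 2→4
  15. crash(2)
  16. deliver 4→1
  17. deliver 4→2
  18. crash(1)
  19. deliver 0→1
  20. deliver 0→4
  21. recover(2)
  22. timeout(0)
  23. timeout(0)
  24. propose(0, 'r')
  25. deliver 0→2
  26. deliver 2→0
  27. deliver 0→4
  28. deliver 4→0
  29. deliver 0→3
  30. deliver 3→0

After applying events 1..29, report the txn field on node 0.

step 1 timeout(0): 0={coor,t=1,log=-}
step 2 deliver 0→2: 2={part,t=1,log=-}
step 3 deliver 2→0: —
step 4 deliver 0→1: 1={part,t=1,log=-}
step 5 deliver 1→0: —
step 6 propose(0,'y'): 0={coor,t=2,log=-}
step 7 deliver 2→1: —
step 8 timeout(0): 0={coor,t=3,log=-}
step 9 timeout(0): 0={coor,t=4,log=-}
step 10 deliver 4→2: —
step 11 deliver 4→3: —
step 12 deliver 2→1: —
step 13 deliver 0→4: 4={part,t=1,log=-}
step 14 deliver 2→4: —
step 15 crash(2): 2={✗part,t=1,log=-}
step 16 deliver 4→1: —
step 17 deliver 4→2: —
step 18 crash(1): 1={✗part,t=1,log=-}
step 19 deliver 0→1: —
step 20 deliver 0→4: 4={part,t=2,log=-}
step 21 recover(2): 2={part,t=1,log=-}
step 22 timeout(0): 0={coor,t=5,log=-}
step 23 timeout(0): 0={coor,t=6,log=-}
step 24 propose(0,'r'): 0={coor,t=7,log=-}
step 25 deliver 0→2: 2={part,t=2,log=-}
step 26 deliver 2→0: —
step 27 deliver 0→4: 4={part,t=3,log=-}
step 28 deliver 4→0: —
step 29 deliver 0→3: 3={part,t=1,log=-}

7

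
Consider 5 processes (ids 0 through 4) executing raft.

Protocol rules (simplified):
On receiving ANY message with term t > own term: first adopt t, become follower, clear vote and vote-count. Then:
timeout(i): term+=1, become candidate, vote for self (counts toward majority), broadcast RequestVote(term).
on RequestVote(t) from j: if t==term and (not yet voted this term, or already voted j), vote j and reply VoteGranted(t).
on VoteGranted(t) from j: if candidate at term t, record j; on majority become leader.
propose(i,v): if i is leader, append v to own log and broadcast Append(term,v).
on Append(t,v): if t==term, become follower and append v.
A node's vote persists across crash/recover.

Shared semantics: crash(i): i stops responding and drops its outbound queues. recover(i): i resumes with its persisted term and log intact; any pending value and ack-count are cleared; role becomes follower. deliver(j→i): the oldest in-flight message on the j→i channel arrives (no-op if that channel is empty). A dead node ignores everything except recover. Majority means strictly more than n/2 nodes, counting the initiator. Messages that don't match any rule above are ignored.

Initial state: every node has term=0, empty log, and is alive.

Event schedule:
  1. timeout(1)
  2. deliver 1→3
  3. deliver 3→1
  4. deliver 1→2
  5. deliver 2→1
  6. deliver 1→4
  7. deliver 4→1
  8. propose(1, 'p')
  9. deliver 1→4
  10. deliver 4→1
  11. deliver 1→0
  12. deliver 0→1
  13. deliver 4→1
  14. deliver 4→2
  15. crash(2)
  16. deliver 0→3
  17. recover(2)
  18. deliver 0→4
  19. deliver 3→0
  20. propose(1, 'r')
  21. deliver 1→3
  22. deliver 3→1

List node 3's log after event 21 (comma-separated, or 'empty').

p

e1 timeout(1): 1[cand,t=1,-]
e2 deliver 1→3: 3[foll,t=1,-]
e3 deliver 3→1: ·
e4 deliver 1→2: 2[foll,t=1,-]
e5 deliver 2→1: 1[lead,t=1,-]
e6 deliver 1→4: 4[foll,t=1,-]
e7 deliver 4→1: ·
e8 propose(1,'p'): 1[lead,t=1,p]
e9 deliver 1→4: 4[foll,t=1,p]
e10 deliver 4→1: ·
e11 deliver 1→0: 0[foll,t=1,-]
e12 deliver 0→1: ·
e13 deliver 4→1: ·
e14 deliver 4→2: ·
e15 crash(2): 2[✗foll,t=1,-]
e16 deliver 0→3: ·
e17 recover(2): 2[foll,t=1,-]
e18 deliver 0→4: ·
e19 deliver 3→0: ·
e20 propose(1,'r'): 1[lead,t=1,p,r]
e21 deliver 1→3: 3[foll,t=1,p]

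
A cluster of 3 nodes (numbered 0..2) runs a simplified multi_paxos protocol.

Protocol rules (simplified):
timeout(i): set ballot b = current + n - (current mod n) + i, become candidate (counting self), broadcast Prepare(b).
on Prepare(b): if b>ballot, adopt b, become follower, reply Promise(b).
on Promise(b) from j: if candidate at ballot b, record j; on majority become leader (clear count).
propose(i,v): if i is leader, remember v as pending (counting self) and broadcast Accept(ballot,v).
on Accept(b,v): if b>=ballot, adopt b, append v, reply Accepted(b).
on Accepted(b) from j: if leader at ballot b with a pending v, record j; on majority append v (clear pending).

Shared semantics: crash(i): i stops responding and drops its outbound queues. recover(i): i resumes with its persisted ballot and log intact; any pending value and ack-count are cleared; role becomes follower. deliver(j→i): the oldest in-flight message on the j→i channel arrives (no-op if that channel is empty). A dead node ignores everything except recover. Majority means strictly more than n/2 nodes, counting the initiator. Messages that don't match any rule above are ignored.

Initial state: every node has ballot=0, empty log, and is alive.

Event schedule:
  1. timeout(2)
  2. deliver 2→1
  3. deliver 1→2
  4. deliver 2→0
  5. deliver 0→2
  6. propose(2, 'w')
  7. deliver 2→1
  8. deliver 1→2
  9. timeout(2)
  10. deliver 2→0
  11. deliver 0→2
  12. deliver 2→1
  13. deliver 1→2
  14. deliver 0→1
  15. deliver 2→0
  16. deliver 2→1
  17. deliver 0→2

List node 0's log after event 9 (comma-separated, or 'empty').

step 1 timeout(2): 2={cand,b=5,log=-}
step 2 deliver 2→1: 1={foll,b=5,log=-}
step 3 deliver 1→2: 2={lead,b=5,log=-}
step 4 deliver 2→0: 0={foll,b=5,log=-}
step 5 deliver 0→2: —
step 6 propose(2,'w'): —
step 7 deliver 2→1: 1={foll,b=5,log=w}
step 8 deliver 1→2: 2={lead,b=5,log=w}
step 9 timeout(2): 2={cand,b=8,log=w}

empty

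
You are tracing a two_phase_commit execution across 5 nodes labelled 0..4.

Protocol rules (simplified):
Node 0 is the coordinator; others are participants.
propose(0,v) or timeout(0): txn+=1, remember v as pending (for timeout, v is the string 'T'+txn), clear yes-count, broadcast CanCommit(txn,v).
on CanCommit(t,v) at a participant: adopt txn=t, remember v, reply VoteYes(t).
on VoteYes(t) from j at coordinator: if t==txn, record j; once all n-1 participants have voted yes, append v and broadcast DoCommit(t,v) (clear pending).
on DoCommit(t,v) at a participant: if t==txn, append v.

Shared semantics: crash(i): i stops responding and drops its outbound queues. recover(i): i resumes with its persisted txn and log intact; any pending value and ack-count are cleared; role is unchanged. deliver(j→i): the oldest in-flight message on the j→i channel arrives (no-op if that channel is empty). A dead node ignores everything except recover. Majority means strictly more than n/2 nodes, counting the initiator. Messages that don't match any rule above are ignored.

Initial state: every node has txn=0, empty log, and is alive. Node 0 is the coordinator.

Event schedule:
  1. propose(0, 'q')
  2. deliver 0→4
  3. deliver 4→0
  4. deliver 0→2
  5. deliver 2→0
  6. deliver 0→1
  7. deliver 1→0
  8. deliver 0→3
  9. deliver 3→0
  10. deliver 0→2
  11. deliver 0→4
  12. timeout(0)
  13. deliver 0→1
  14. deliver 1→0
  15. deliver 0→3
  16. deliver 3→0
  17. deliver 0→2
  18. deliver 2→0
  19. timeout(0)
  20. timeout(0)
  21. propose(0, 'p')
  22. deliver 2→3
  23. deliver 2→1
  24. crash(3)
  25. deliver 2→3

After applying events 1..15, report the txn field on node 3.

1

1. propose(0,'q'):  <0:coor t1 ->
2. deliver 0→4:  <4:part t1 ->
3. deliver 4→0:  nop
4. deliver 0→2:  <2:part t1 ->
5. deliver 2→0:  nop
6. deliver 0→1:  <1:part t1 ->
7. deliver 1→0:  nop
8. deliver 0→3:  <3:part t1 ->
9. deliver 3→0:  <0:coor t1 q>
10. deliver 0→2:  <2:part t1 q>
11. deliver 0→4:  <4:part t1 q>
12. timeout(0):  <0:coor t2 q>
13. deliver 0→1:  <1:part t1 q>
14. deliver 1→0:  nop
15. deliver 0→3:  <3:part t1 q>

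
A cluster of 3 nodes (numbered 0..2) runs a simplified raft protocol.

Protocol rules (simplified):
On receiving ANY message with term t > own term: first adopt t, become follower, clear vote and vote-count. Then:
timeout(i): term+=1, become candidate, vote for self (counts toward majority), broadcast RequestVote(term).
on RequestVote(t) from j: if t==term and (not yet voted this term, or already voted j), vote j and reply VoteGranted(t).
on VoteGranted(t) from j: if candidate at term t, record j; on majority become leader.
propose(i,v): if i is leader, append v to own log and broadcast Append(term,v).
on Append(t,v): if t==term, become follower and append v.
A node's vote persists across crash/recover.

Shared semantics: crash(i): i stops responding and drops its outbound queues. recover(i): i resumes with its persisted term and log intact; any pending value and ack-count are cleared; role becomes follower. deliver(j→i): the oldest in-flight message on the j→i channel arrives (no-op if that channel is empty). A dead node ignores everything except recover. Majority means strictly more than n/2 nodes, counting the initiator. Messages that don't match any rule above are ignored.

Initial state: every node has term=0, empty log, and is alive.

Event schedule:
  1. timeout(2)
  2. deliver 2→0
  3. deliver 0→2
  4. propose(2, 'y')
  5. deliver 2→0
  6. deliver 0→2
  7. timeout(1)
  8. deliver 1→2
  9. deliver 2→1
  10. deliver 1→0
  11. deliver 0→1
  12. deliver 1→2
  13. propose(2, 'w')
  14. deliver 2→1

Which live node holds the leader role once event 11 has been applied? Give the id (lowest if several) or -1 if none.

e1 timeout(2): 2[cand,t=1,-]
e2 deliver 2→0: 0[foll,t=1,-]
e3 deliver 0→2: 2[lead,t=1,-]
e4 propose(2,'y'): 2[lead,t=1,y]
e5 deliver 2→0: 0[foll,t=1,y]
e6 deliver 0→2: ·
e7 timeout(1): 1[cand,t=1,-]
e8 deliver 1→2: ·
e9 deliver 2→1: ·
e10 deliver 1→0: ·
e11 deliver 0→1: ·

2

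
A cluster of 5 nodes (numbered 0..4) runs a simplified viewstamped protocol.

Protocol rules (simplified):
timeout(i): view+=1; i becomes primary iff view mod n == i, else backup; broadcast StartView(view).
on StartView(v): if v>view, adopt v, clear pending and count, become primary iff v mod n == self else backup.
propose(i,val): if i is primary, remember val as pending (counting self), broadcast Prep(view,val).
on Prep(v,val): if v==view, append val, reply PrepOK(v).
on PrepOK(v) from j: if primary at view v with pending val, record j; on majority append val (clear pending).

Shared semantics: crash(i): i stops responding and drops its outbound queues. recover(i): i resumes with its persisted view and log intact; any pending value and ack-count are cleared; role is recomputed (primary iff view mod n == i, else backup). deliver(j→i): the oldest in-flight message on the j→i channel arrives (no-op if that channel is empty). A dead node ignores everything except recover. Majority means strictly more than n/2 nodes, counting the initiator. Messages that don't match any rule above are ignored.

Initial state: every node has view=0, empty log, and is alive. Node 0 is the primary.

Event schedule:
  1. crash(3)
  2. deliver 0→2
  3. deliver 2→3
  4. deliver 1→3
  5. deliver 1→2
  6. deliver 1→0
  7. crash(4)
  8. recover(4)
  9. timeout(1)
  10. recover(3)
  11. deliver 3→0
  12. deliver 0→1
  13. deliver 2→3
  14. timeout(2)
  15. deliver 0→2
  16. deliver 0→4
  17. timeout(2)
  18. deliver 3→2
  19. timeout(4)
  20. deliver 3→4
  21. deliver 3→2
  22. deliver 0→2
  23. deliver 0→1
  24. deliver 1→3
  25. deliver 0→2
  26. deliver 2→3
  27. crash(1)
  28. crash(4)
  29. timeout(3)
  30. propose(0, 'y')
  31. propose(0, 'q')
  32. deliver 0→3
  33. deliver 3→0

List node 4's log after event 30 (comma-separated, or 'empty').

empty

e1 crash(3): 3[✗back,v=0,-]
e2 deliver 0→2: ·
e3 deliver 2→3: ·
e4 deliver 1→3: ·
e5 deliver 1→2: ·
e6 deliver 1→0: ·
e7 crash(4): 4[✗back,v=0,-]
e8 recover(4): 4[back,v=0,-]
e9 timeout(1): 1[prim,v=1,-]
e10 recover(3): 3[back,v=0,-]
e11 deliver 3→0: ·
e12 deliver 0→1: ·
e13 deliver 2→3: ·
e14 timeout(2): 2[back,v=1,-]
e15 deliver 0→2: ·
e16 deliver 0→4: ·
e17 timeout(2): 2[prim,v=2,-]
e18 deliver 3→2: ·
e19 timeout(4): 4[back,v=1,-]
e20 deliver 3→4: ·
e21 deliver 3→2: ·
e22 deliver 0→2: ·
e23 deliver 0→1: ·
e24 deliver 1→3: 3[back,v=1,-]
e25 deliver 0→2: ·
e26 deliver 2→3: ·
e27 crash(1): 1[✗prim,v=1,-]
e28 crash(4): 4[✗back,v=1,-]
e29 timeout(3): 3[back,v=2,-]
e30 propose(0,'y'): ·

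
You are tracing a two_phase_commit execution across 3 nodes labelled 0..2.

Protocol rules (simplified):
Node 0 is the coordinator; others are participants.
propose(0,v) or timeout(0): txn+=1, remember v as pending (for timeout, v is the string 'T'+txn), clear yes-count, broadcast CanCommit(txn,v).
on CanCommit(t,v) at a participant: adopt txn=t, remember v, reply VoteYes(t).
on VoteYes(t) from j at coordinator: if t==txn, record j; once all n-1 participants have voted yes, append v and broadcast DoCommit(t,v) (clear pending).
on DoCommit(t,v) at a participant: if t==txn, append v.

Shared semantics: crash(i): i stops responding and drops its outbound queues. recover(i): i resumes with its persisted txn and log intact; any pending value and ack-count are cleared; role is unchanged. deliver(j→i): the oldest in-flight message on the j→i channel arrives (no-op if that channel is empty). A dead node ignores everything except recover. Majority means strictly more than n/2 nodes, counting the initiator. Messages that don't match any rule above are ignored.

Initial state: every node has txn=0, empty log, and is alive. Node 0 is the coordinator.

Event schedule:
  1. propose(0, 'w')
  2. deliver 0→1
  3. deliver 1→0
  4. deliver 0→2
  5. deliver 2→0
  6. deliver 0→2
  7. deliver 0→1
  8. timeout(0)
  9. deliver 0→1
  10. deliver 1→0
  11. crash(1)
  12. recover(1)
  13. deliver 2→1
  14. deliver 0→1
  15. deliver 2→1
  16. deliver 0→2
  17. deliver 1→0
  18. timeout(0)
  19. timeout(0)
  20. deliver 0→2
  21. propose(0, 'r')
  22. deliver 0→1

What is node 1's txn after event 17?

2

[1] propose(0,'w') → N0(coor t1 [-])
[2] deliver 0→1 → N1(part t1 [-])
[3] deliver 1→0 → ∅
[4] deliver 0→2 → N2(part t1 [-])
[5] deliver 2→0 → N0(coor t1 [w])
[6] deliver 0→2 → N2(part t1 [w])
[7] deliver 0→1 → N1(part t1 [w])
[8] timeout(0) → N0(coor t2 [w])
[9] deliver 0→1 → N1(part t2 [w])
[10] deliver 1→0 → ∅
[11] crash(1) → N1(✗part t2 [w])
[12] recover(1) → N1(part t2 [w])
[13] deliver 2→1 → ∅
[14] deliver 0→1 → ∅
[15] deliver 2→1 → ∅
[16] deliver 0→2 → N2(part t2 [w])
[17] deliver 1→0 → ∅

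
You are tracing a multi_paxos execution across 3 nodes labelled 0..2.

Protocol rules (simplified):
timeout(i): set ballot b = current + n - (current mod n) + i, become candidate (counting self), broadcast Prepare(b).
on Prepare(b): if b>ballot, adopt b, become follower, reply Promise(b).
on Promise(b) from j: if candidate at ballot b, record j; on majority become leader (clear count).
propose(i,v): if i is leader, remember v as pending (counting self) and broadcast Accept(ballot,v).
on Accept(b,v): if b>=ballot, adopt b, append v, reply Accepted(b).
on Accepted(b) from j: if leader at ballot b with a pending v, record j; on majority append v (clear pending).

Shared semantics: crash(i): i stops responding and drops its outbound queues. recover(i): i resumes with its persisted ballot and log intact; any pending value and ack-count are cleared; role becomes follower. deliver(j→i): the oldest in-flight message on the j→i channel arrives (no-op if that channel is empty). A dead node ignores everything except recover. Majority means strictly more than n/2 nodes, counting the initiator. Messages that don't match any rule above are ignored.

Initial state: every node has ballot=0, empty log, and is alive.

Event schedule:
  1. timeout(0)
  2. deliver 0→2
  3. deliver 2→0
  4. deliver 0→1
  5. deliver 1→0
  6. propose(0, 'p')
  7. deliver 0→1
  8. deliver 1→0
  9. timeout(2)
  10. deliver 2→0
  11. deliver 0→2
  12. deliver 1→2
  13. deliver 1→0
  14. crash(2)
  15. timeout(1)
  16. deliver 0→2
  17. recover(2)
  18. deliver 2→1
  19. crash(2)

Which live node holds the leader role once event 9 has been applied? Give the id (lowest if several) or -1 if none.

0

e1 timeout(0): 0[cand,b=3,-]
e2 deliver 0→2: 2[foll,b=3,-]
e3 deliver 2→0: 0[lead,b=3,-]
e4 deliver 0→1: 1[foll,b=3,-]
e5 deliver 1→0: ·
e6 propose(0,'p'): ·
e7 deliver 0→1: 1[foll,b=3,p]
e8 deliver 1→0: 0[lead,b=3,p]
e9 timeout(2): 2[cand,b=8,-]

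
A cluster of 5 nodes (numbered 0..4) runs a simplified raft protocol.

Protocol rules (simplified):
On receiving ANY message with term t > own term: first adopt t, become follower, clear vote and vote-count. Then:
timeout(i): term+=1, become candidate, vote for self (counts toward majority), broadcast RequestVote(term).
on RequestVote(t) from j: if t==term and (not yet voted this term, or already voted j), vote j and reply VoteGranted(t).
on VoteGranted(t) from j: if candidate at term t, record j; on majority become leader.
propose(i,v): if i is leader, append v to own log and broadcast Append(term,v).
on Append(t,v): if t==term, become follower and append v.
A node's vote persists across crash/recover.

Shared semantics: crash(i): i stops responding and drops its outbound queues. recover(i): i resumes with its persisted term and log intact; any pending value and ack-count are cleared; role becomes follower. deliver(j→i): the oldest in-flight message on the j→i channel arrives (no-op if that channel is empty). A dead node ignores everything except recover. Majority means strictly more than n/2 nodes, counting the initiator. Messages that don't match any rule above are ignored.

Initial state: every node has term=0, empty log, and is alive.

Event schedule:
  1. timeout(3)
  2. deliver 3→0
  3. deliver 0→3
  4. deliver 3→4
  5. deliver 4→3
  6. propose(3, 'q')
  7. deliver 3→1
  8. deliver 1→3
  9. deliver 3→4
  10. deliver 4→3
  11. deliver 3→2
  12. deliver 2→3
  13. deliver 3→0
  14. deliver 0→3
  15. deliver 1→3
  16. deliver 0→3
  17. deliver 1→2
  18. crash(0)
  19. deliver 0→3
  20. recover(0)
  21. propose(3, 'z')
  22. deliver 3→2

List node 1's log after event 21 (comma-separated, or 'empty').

1. timeout(3):  <3:cand t1 ->
2. deliver 3→0:  <0:foll t1 ->
3. deliver 0→3:  nop
4. deliver 3→4:  <4:foll t1 ->
5. deliver 4→3:  <3:lead t1 ->
6. propose(3,'q'):  <3:lead t1 q>
7. deliver 3→1:  <1:foll t1 ->
8. deliver 1→3:  nop
9. deliver 3→4:  <4:foll t1 q>
10. deliver 4→3:  nop
11. deliver 3→2:  <2:foll t1 ->
12. deliver 2→3:  nop
13. deliver 3→0:  <0:foll t1 q>
14. deliver 0→3:  nop
15. deliver 1→3:  nop
16. deliver 0→3:  nop
17. deliver 1→2:  nop
18. crash(0):  <0:✗foll t1 q>
19. deliver 0→3:  nop
20. recover(0):  <0:foll t1 q>
21. propose(3,'z'):  <3:lead t1 q,z>

empty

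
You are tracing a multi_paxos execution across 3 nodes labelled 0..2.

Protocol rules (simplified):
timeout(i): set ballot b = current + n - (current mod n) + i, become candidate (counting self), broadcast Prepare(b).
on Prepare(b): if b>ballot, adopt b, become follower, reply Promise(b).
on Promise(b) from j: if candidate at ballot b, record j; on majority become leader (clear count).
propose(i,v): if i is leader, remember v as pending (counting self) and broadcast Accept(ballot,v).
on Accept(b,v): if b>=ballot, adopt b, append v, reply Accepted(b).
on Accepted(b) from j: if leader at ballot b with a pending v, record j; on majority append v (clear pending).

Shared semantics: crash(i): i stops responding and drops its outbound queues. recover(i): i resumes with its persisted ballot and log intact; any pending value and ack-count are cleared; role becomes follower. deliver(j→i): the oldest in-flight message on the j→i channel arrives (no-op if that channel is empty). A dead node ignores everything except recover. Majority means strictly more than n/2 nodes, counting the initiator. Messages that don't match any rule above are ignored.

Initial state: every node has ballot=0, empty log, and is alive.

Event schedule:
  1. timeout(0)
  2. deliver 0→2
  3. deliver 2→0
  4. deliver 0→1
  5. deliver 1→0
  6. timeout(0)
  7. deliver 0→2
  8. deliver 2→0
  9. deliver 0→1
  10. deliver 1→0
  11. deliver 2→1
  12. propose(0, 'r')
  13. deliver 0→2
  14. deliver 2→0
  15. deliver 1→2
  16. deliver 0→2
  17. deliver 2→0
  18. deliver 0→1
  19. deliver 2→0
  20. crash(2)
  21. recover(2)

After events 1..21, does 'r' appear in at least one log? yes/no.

step 1 timeout(0): 0={cand,b=3,log=-}
step 2 deliver 0→2: 2={foll,b=3,log=-}
step 3 deliver 2→0: 0={lead,b=3,log=-}
step 4 deliver 0→1: 1={foll,b=3,log=-}
step 5 deliver 1→0: —
step 6 timeout(0): 0={cand,b=6,log=-}
step 7 deliver 0→2: 2={foll,b=6,log=-}
step 8 deliver 2→0: 0={lead,b=6,log=-}
step 9 deliver 0→1: 1={foll,b=6,log=-}
step 10 deliver 1→0: —
step 11 deliver 2→1: —
step 12 propose(0,'r'): —
step 13 deliver 0→2: 2={foll,b=6,log=r}
step 14 deliver 2→0: 0={lead,b=6,log=r}
step 15 deliver 1→2: —
step 16 deliver 0→2: —
step 17 deliver 2→0: —
step 18 deliver 0→1: 1={foll,b=6,log=r}
step 19 deliver 2→0: —
step 20 crash(2): 2={✗foll,b=6,log=r}
step 21 recover(2): 2={foll,b=6,log=r}

yes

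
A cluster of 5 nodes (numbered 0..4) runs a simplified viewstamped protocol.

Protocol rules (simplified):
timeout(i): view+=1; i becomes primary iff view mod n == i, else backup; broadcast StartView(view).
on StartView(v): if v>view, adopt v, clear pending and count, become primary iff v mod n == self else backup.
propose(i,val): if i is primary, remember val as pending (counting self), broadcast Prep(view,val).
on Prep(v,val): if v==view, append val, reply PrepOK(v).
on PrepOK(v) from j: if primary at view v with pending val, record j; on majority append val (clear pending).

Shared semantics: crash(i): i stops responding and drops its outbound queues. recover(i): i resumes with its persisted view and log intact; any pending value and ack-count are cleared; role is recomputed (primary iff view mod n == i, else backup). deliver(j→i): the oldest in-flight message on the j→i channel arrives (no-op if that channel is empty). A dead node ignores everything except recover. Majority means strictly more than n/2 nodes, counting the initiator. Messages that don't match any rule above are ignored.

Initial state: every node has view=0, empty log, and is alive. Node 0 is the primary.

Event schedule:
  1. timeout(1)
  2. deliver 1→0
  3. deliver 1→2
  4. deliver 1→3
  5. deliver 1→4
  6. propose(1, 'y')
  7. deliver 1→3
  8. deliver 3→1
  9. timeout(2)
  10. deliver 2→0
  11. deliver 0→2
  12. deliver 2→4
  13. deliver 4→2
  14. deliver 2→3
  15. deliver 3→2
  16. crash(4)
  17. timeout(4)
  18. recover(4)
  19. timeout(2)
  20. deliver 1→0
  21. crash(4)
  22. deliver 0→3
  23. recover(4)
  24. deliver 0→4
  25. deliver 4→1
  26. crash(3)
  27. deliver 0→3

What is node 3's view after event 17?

2

step 1 timeout(1): 1={prim,v=1,log=-}
step 2 deliver 1→0: 0={back,v=1,log=-}
step 3 deliver 1→2: 2={back,v=1,log=-}
step 4 deliver 1→3: 3={back,v=1,log=-}
step 5 deliver 1→4: 4={back,v=1,log=-}
step 6 propose(1,'y'): —
step 7 deliver 1→3: 3={back,v=1,log=y}
step 8 deliver 3→1: —
step 9 timeout(2): 2={prim,v=2,log=-}
step 10 deliver 2→0: 0={back,v=2,log=-}
step 11 deliver 0→2: —
step 12 deliver 2→4: 4={back,v=2,log=-}
step 13 deliver 4→2: —
step 14 deliver 2→3: 3={back,v=2,log=y}
step 15 deliver 3→2: —
step 16 crash(4): 4={✗back,v=2,log=-}
step 17 timeout(4): —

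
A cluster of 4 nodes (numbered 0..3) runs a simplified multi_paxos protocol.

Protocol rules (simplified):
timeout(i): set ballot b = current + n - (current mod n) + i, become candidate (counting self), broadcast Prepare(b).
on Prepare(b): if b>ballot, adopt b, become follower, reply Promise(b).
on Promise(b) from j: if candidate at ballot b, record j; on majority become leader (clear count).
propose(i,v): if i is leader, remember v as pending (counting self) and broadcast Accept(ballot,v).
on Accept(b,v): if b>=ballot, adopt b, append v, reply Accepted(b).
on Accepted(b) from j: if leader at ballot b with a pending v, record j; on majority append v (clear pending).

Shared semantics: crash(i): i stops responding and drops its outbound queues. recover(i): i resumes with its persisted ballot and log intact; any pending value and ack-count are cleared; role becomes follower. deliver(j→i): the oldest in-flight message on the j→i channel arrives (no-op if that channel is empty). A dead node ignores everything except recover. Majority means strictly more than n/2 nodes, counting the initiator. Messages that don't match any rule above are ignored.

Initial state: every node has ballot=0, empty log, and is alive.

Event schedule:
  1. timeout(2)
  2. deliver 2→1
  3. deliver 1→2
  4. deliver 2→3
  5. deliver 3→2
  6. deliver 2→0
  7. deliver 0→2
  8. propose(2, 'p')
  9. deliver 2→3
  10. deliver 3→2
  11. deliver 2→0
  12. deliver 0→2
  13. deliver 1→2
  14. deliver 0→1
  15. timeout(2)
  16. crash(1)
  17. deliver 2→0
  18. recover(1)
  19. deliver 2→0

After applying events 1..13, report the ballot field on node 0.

6

1. timeout(2):  <2:cand b6 ->
2. deliver 2→1:  <1:foll b6 ->
3. deliver 1→2:  nop
4. deliver 2→3:  <3:foll b6 ->
5. deliver 3→2:  <2:lead b6 ->
6. deliver 2→0:  <0:foll b6 ->
7. deliver 0→2:  nop
8. propose(2,'p'):  nop
9. deliver 2→3:  <3:foll b6 p>
10. deliver 3→2:  nop
11. deliver 2→0:  <0:foll b6 p>
12. deliver 0→2:  <2:lead b6 p>
13. deliver 1→2:  nop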